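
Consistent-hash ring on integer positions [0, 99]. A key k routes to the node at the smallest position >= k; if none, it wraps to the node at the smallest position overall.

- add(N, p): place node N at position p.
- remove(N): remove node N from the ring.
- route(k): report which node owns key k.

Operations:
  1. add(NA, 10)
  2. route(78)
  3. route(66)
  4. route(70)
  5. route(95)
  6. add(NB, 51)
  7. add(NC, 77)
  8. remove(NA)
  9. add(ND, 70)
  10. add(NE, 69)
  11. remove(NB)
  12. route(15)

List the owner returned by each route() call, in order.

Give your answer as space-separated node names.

Answer: NA NA NA NA NE

Derivation:
Op 1: add NA@10 -> ring=[10:NA]
Op 2: route key 78: none >= 78, wrap to smallest pos 10 -> NA
Op 3: route key 66: none >= 66, wrap to smallest pos 10 -> NA
Op 4: route key 70: none >= 70, wrap to smallest pos 10 -> NA
Op 5: route key 95: none >= 95, wrap to smallest pos 10 -> NA
Op 6: add NB@51 -> ring=[10:NA,51:NB]
Op 7: add NC@77 -> ring=[10:NA,51:NB,77:NC]
Op 8: remove NA -> ring=[51:NB,77:NC]
Op 9: add ND@70 -> ring=[51:NB,70:ND,77:NC]
Op 10: add NE@69 -> ring=[51:NB,69:NE,70:ND,77:NC]
Op 11: remove NB -> ring=[69:NE,70:ND,77:NC]
Op 12: route key 15: smallest pos >= 15 is 69 -> NE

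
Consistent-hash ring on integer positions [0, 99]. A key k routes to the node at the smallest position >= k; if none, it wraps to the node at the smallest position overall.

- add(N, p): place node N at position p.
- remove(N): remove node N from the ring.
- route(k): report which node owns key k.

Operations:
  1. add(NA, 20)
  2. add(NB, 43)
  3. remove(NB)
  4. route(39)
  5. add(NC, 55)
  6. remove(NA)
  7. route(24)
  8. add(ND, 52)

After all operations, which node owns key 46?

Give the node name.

Answer: ND

Derivation:
Op 1: add NA@20 -> ring=[20:NA]
Op 2: add NB@43 -> ring=[20:NA,43:NB]
Op 3: remove NB -> ring=[20:NA]
Op 4: route key 39: none >= 39, wrap to smallest pos 20 -> NA
Op 5: add NC@55 -> ring=[20:NA,55:NC]
Op 6: remove NA -> ring=[55:NC]
Op 7: route key 24: smallest pos >= 24 is 55 -> NC
Op 8: add ND@52 -> ring=[52:ND,55:NC]
Final route key 46: smallest pos >= 46 is 52 -> ND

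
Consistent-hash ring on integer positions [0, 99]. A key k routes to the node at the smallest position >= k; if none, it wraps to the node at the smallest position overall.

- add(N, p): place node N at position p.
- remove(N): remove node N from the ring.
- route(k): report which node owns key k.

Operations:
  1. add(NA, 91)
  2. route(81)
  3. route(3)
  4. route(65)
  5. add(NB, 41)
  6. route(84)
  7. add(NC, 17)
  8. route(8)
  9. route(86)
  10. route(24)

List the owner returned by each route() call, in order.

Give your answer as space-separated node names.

Answer: NA NA NA NA NC NA NB

Derivation:
Op 1: add NA@91 -> ring=[91:NA]
Op 2: route key 81: smallest pos >= 81 is 91 -> NA
Op 3: route key 3: smallest pos >= 3 is 91 -> NA
Op 4: route key 65: smallest pos >= 65 is 91 -> NA
Op 5: add NB@41 -> ring=[41:NB,91:NA]
Op 6: route key 84: smallest pos >= 84 is 91 -> NA
Op 7: add NC@17 -> ring=[17:NC,41:NB,91:NA]
Op 8: route key 8: smallest pos >= 8 is 17 -> NC
Op 9: route key 86: smallest pos >= 86 is 91 -> NA
Op 10: route key 24: smallest pos >= 24 is 41 -> NB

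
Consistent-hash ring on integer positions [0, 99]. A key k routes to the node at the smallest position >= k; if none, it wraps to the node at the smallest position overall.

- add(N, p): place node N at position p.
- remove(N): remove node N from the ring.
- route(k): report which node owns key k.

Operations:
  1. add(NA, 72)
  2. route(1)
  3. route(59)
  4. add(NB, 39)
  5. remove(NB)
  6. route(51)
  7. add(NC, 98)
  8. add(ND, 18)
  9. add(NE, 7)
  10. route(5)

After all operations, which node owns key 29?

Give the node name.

Answer: NA

Derivation:
Op 1: add NA@72 -> ring=[72:NA]
Op 2: route key 1: smallest pos >= 1 is 72 -> NA
Op 3: route key 59: smallest pos >= 59 is 72 -> NA
Op 4: add NB@39 -> ring=[39:NB,72:NA]
Op 5: remove NB -> ring=[72:NA]
Op 6: route key 51: smallest pos >= 51 is 72 -> NA
Op 7: add NC@98 -> ring=[72:NA,98:NC]
Op 8: add ND@18 -> ring=[18:ND,72:NA,98:NC]
Op 9: add NE@7 -> ring=[7:NE,18:ND,72:NA,98:NC]
Op 10: route key 5: smallest pos >= 5 is 7 -> NE
Final route key 29: smallest pos >= 29 is 72 -> NA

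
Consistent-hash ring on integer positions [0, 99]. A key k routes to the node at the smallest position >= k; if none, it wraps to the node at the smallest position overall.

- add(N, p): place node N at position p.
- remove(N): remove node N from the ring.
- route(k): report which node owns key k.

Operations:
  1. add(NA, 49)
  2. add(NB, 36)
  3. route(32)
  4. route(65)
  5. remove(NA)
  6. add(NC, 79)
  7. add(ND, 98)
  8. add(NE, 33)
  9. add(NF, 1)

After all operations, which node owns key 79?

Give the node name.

Answer: NC

Derivation:
Op 1: add NA@49 -> ring=[49:NA]
Op 2: add NB@36 -> ring=[36:NB,49:NA]
Op 3: route key 32: smallest pos >= 32 is 36 -> NB
Op 4: route key 65: none >= 65, wrap to smallest pos 36 -> NB
Op 5: remove NA -> ring=[36:NB]
Op 6: add NC@79 -> ring=[36:NB,79:NC]
Op 7: add ND@98 -> ring=[36:NB,79:NC,98:ND]
Op 8: add NE@33 -> ring=[33:NE,36:NB,79:NC,98:ND]
Op 9: add NF@1 -> ring=[1:NF,33:NE,36:NB,79:NC,98:ND]
Final route key 79: smallest pos >= 79 is 79 -> NC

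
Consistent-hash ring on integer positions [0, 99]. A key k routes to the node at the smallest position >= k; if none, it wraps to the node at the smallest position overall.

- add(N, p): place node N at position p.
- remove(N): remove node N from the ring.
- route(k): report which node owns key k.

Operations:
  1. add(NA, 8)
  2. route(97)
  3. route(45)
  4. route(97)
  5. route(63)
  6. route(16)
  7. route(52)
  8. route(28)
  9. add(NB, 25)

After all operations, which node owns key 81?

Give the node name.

Op 1: add NA@8 -> ring=[8:NA]
Op 2: route key 97: none >= 97, wrap to smallest pos 8 -> NA
Op 3: route key 45: none >= 45, wrap to smallest pos 8 -> NA
Op 4: route key 97: none >= 97, wrap to smallest pos 8 -> NA
Op 5: route key 63: none >= 63, wrap to smallest pos 8 -> NA
Op 6: route key 16: none >= 16, wrap to smallest pos 8 -> NA
Op 7: route key 52: none >= 52, wrap to smallest pos 8 -> NA
Op 8: route key 28: none >= 28, wrap to smallest pos 8 -> NA
Op 9: add NB@25 -> ring=[8:NA,25:NB]
Final route key 81: none >= 81, wrap to smallest pos 8 -> NA

Answer: NA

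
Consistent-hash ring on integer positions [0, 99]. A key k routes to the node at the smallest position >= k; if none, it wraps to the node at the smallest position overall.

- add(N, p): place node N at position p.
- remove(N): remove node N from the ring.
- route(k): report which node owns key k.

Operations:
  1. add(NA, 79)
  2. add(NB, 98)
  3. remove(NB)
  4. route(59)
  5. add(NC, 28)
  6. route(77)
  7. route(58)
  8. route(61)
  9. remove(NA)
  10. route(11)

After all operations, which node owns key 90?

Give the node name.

Answer: NC

Derivation:
Op 1: add NA@79 -> ring=[79:NA]
Op 2: add NB@98 -> ring=[79:NA,98:NB]
Op 3: remove NB -> ring=[79:NA]
Op 4: route key 59: smallest pos >= 59 is 79 -> NA
Op 5: add NC@28 -> ring=[28:NC,79:NA]
Op 6: route key 77: smallest pos >= 77 is 79 -> NA
Op 7: route key 58: smallest pos >= 58 is 79 -> NA
Op 8: route key 61: smallest pos >= 61 is 79 -> NA
Op 9: remove NA -> ring=[28:NC]
Op 10: route key 11: smallest pos >= 11 is 28 -> NC
Final route key 90: none >= 90, wrap to smallest pos 28 -> NC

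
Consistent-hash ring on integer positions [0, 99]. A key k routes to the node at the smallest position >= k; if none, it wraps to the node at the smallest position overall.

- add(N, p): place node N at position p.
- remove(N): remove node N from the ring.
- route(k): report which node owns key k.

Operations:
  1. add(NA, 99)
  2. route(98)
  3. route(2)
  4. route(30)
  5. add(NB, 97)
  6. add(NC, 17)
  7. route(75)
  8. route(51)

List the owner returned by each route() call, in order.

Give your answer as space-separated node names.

Answer: NA NA NA NB NB

Derivation:
Op 1: add NA@99 -> ring=[99:NA]
Op 2: route key 98: smallest pos >= 98 is 99 -> NA
Op 3: route key 2: smallest pos >= 2 is 99 -> NA
Op 4: route key 30: smallest pos >= 30 is 99 -> NA
Op 5: add NB@97 -> ring=[97:NB,99:NA]
Op 6: add NC@17 -> ring=[17:NC,97:NB,99:NA]
Op 7: route key 75: smallest pos >= 75 is 97 -> NB
Op 8: route key 51: smallest pos >= 51 is 97 -> NB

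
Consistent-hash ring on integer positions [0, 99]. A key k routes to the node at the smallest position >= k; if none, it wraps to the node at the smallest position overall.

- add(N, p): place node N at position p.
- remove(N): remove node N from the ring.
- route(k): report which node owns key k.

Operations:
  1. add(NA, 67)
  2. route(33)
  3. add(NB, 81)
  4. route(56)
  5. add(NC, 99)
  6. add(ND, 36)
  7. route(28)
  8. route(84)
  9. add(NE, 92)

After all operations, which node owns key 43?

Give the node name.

Op 1: add NA@67 -> ring=[67:NA]
Op 2: route key 33: smallest pos >= 33 is 67 -> NA
Op 3: add NB@81 -> ring=[67:NA,81:NB]
Op 4: route key 56: smallest pos >= 56 is 67 -> NA
Op 5: add NC@99 -> ring=[67:NA,81:NB,99:NC]
Op 6: add ND@36 -> ring=[36:ND,67:NA,81:NB,99:NC]
Op 7: route key 28: smallest pos >= 28 is 36 -> ND
Op 8: route key 84: smallest pos >= 84 is 99 -> NC
Op 9: add NE@92 -> ring=[36:ND,67:NA,81:NB,92:NE,99:NC]
Final route key 43: smallest pos >= 43 is 67 -> NA

Answer: NA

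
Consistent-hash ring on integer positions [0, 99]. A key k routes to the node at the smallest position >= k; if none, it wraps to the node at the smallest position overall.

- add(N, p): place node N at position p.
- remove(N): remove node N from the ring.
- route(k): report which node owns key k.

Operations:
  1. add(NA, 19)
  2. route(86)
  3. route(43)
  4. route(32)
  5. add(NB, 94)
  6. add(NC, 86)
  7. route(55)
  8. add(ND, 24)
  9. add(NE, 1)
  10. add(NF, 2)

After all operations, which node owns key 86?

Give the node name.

Op 1: add NA@19 -> ring=[19:NA]
Op 2: route key 86: none >= 86, wrap to smallest pos 19 -> NA
Op 3: route key 43: none >= 43, wrap to smallest pos 19 -> NA
Op 4: route key 32: none >= 32, wrap to smallest pos 19 -> NA
Op 5: add NB@94 -> ring=[19:NA,94:NB]
Op 6: add NC@86 -> ring=[19:NA,86:NC,94:NB]
Op 7: route key 55: smallest pos >= 55 is 86 -> NC
Op 8: add ND@24 -> ring=[19:NA,24:ND,86:NC,94:NB]
Op 9: add NE@1 -> ring=[1:NE,19:NA,24:ND,86:NC,94:NB]
Op 10: add NF@2 -> ring=[1:NE,2:NF,19:NA,24:ND,86:NC,94:NB]
Final route key 86: smallest pos >= 86 is 86 -> NC

Answer: NC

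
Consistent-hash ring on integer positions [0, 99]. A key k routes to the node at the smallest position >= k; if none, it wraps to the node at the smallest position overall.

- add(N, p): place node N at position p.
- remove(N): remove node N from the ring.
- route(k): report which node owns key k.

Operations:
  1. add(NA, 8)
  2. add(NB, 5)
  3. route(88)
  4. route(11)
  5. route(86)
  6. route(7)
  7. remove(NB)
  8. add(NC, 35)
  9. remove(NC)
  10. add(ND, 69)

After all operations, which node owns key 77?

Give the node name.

Answer: NA

Derivation:
Op 1: add NA@8 -> ring=[8:NA]
Op 2: add NB@5 -> ring=[5:NB,8:NA]
Op 3: route key 88: none >= 88, wrap to smallest pos 5 -> NB
Op 4: route key 11: none >= 11, wrap to smallest pos 5 -> NB
Op 5: route key 86: none >= 86, wrap to smallest pos 5 -> NB
Op 6: route key 7: smallest pos >= 7 is 8 -> NA
Op 7: remove NB -> ring=[8:NA]
Op 8: add NC@35 -> ring=[8:NA,35:NC]
Op 9: remove NC -> ring=[8:NA]
Op 10: add ND@69 -> ring=[8:NA,69:ND]
Final route key 77: none >= 77, wrap to smallest pos 8 -> NA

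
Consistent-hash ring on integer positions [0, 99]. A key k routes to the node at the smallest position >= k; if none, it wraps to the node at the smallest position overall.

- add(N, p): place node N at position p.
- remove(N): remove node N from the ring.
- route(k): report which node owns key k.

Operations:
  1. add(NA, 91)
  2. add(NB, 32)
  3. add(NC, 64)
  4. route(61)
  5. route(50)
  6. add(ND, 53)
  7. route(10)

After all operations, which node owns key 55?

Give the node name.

Op 1: add NA@91 -> ring=[91:NA]
Op 2: add NB@32 -> ring=[32:NB,91:NA]
Op 3: add NC@64 -> ring=[32:NB,64:NC,91:NA]
Op 4: route key 61: smallest pos >= 61 is 64 -> NC
Op 5: route key 50: smallest pos >= 50 is 64 -> NC
Op 6: add ND@53 -> ring=[32:NB,53:ND,64:NC,91:NA]
Op 7: route key 10: smallest pos >= 10 is 32 -> NB
Final route key 55: smallest pos >= 55 is 64 -> NC

Answer: NC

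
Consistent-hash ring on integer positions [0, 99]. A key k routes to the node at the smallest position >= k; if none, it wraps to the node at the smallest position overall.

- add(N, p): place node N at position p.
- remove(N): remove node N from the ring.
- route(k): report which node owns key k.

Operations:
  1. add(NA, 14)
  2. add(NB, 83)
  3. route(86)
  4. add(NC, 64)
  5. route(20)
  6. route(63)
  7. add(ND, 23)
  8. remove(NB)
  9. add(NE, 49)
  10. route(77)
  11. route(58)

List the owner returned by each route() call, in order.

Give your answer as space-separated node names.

Op 1: add NA@14 -> ring=[14:NA]
Op 2: add NB@83 -> ring=[14:NA,83:NB]
Op 3: route key 86: none >= 86, wrap to smallest pos 14 -> NA
Op 4: add NC@64 -> ring=[14:NA,64:NC,83:NB]
Op 5: route key 20: smallest pos >= 20 is 64 -> NC
Op 6: route key 63: smallest pos >= 63 is 64 -> NC
Op 7: add ND@23 -> ring=[14:NA,23:ND,64:NC,83:NB]
Op 8: remove NB -> ring=[14:NA,23:ND,64:NC]
Op 9: add NE@49 -> ring=[14:NA,23:ND,49:NE,64:NC]
Op 10: route key 77: none >= 77, wrap to smallest pos 14 -> NA
Op 11: route key 58: smallest pos >= 58 is 64 -> NC

Answer: NA NC NC NA NC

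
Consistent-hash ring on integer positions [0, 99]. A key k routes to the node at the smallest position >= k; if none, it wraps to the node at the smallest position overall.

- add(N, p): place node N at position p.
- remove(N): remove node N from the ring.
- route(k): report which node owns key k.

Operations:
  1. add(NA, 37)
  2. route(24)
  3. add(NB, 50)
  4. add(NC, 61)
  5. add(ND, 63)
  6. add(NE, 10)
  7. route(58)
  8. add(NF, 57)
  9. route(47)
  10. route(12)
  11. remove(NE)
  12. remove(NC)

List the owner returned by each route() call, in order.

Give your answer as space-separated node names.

Op 1: add NA@37 -> ring=[37:NA]
Op 2: route key 24: smallest pos >= 24 is 37 -> NA
Op 3: add NB@50 -> ring=[37:NA,50:NB]
Op 4: add NC@61 -> ring=[37:NA,50:NB,61:NC]
Op 5: add ND@63 -> ring=[37:NA,50:NB,61:NC,63:ND]
Op 6: add NE@10 -> ring=[10:NE,37:NA,50:NB,61:NC,63:ND]
Op 7: route key 58: smallest pos >= 58 is 61 -> NC
Op 8: add NF@57 -> ring=[10:NE,37:NA,50:NB,57:NF,61:NC,63:ND]
Op 9: route key 47: smallest pos >= 47 is 50 -> NB
Op 10: route key 12: smallest pos >= 12 is 37 -> NA
Op 11: remove NE -> ring=[37:NA,50:NB,57:NF,61:NC,63:ND]
Op 12: remove NC -> ring=[37:NA,50:NB,57:NF,63:ND]

Answer: NA NC NB NA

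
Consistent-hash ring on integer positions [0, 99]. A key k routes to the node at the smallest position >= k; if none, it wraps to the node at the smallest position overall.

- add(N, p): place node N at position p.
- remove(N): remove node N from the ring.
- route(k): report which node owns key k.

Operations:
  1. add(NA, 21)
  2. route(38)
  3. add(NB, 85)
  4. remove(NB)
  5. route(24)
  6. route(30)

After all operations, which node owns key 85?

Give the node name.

Op 1: add NA@21 -> ring=[21:NA]
Op 2: route key 38: none >= 38, wrap to smallest pos 21 -> NA
Op 3: add NB@85 -> ring=[21:NA,85:NB]
Op 4: remove NB -> ring=[21:NA]
Op 5: route key 24: none >= 24, wrap to smallest pos 21 -> NA
Op 6: route key 30: none >= 30, wrap to smallest pos 21 -> NA
Final route key 85: none >= 85, wrap to smallest pos 21 -> NA

Answer: NA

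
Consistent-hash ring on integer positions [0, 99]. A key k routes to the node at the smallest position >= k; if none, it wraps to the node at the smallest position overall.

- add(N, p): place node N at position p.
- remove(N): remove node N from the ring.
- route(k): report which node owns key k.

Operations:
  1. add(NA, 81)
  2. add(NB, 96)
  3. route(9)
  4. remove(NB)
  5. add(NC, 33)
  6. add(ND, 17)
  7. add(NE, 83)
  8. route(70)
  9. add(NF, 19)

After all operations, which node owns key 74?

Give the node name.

Answer: NA

Derivation:
Op 1: add NA@81 -> ring=[81:NA]
Op 2: add NB@96 -> ring=[81:NA,96:NB]
Op 3: route key 9: smallest pos >= 9 is 81 -> NA
Op 4: remove NB -> ring=[81:NA]
Op 5: add NC@33 -> ring=[33:NC,81:NA]
Op 6: add ND@17 -> ring=[17:ND,33:NC,81:NA]
Op 7: add NE@83 -> ring=[17:ND,33:NC,81:NA,83:NE]
Op 8: route key 70: smallest pos >= 70 is 81 -> NA
Op 9: add NF@19 -> ring=[17:ND,19:NF,33:NC,81:NA,83:NE]
Final route key 74: smallest pos >= 74 is 81 -> NA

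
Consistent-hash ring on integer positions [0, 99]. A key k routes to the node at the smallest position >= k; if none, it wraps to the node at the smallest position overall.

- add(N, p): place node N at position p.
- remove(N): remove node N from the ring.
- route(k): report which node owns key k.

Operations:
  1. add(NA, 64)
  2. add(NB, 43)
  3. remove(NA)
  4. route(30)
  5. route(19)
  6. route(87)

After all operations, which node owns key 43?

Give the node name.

Op 1: add NA@64 -> ring=[64:NA]
Op 2: add NB@43 -> ring=[43:NB,64:NA]
Op 3: remove NA -> ring=[43:NB]
Op 4: route key 30: smallest pos >= 30 is 43 -> NB
Op 5: route key 19: smallest pos >= 19 is 43 -> NB
Op 6: route key 87: none >= 87, wrap to smallest pos 43 -> NB
Final route key 43: smallest pos >= 43 is 43 -> NB

Answer: NB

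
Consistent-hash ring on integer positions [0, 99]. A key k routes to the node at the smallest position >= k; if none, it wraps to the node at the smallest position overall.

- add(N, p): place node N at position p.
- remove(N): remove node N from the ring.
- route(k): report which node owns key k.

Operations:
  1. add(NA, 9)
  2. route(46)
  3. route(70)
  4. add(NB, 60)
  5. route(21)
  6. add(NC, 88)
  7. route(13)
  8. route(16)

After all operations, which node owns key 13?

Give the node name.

Op 1: add NA@9 -> ring=[9:NA]
Op 2: route key 46: none >= 46, wrap to smallest pos 9 -> NA
Op 3: route key 70: none >= 70, wrap to smallest pos 9 -> NA
Op 4: add NB@60 -> ring=[9:NA,60:NB]
Op 5: route key 21: smallest pos >= 21 is 60 -> NB
Op 6: add NC@88 -> ring=[9:NA,60:NB,88:NC]
Op 7: route key 13: smallest pos >= 13 is 60 -> NB
Op 8: route key 16: smallest pos >= 16 is 60 -> NB
Final route key 13: smallest pos >= 13 is 60 -> NB

Answer: NB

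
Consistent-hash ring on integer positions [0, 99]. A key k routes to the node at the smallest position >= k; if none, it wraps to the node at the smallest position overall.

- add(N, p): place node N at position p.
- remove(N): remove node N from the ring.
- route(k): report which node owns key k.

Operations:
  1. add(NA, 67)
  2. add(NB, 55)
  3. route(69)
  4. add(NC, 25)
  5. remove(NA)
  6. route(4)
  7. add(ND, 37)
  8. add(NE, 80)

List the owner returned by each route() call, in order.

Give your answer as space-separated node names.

Answer: NB NC

Derivation:
Op 1: add NA@67 -> ring=[67:NA]
Op 2: add NB@55 -> ring=[55:NB,67:NA]
Op 3: route key 69: none >= 69, wrap to smallest pos 55 -> NB
Op 4: add NC@25 -> ring=[25:NC,55:NB,67:NA]
Op 5: remove NA -> ring=[25:NC,55:NB]
Op 6: route key 4: smallest pos >= 4 is 25 -> NC
Op 7: add ND@37 -> ring=[25:NC,37:ND,55:NB]
Op 8: add NE@80 -> ring=[25:NC,37:ND,55:NB,80:NE]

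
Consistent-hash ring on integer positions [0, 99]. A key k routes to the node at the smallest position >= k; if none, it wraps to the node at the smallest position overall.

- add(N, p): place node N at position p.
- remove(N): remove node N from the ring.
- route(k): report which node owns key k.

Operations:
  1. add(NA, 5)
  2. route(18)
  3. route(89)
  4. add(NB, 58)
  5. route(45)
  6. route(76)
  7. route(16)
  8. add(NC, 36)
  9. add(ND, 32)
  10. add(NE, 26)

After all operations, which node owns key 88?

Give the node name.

Answer: NA

Derivation:
Op 1: add NA@5 -> ring=[5:NA]
Op 2: route key 18: none >= 18, wrap to smallest pos 5 -> NA
Op 3: route key 89: none >= 89, wrap to smallest pos 5 -> NA
Op 4: add NB@58 -> ring=[5:NA,58:NB]
Op 5: route key 45: smallest pos >= 45 is 58 -> NB
Op 6: route key 76: none >= 76, wrap to smallest pos 5 -> NA
Op 7: route key 16: smallest pos >= 16 is 58 -> NB
Op 8: add NC@36 -> ring=[5:NA,36:NC,58:NB]
Op 9: add ND@32 -> ring=[5:NA,32:ND,36:NC,58:NB]
Op 10: add NE@26 -> ring=[5:NA,26:NE,32:ND,36:NC,58:NB]
Final route key 88: none >= 88, wrap to smallest pos 5 -> NA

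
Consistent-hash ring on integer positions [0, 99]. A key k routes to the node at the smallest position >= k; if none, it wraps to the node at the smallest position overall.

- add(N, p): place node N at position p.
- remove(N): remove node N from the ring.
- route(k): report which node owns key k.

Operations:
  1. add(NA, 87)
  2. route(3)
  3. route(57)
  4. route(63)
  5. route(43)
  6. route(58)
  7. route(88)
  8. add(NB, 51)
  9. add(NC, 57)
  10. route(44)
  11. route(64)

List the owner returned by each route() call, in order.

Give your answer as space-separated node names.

Op 1: add NA@87 -> ring=[87:NA]
Op 2: route key 3: smallest pos >= 3 is 87 -> NA
Op 3: route key 57: smallest pos >= 57 is 87 -> NA
Op 4: route key 63: smallest pos >= 63 is 87 -> NA
Op 5: route key 43: smallest pos >= 43 is 87 -> NA
Op 6: route key 58: smallest pos >= 58 is 87 -> NA
Op 7: route key 88: none >= 88, wrap to smallest pos 87 -> NA
Op 8: add NB@51 -> ring=[51:NB,87:NA]
Op 9: add NC@57 -> ring=[51:NB,57:NC,87:NA]
Op 10: route key 44: smallest pos >= 44 is 51 -> NB
Op 11: route key 64: smallest pos >= 64 is 87 -> NA

Answer: NA NA NA NA NA NA NB NA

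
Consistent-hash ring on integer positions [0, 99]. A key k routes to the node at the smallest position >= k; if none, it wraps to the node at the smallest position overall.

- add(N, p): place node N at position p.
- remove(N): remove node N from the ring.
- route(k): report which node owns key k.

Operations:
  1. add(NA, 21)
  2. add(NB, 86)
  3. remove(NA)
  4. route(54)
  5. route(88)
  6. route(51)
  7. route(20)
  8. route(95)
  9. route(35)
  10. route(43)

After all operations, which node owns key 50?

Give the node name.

Answer: NB

Derivation:
Op 1: add NA@21 -> ring=[21:NA]
Op 2: add NB@86 -> ring=[21:NA,86:NB]
Op 3: remove NA -> ring=[86:NB]
Op 4: route key 54: smallest pos >= 54 is 86 -> NB
Op 5: route key 88: none >= 88, wrap to smallest pos 86 -> NB
Op 6: route key 51: smallest pos >= 51 is 86 -> NB
Op 7: route key 20: smallest pos >= 20 is 86 -> NB
Op 8: route key 95: none >= 95, wrap to smallest pos 86 -> NB
Op 9: route key 35: smallest pos >= 35 is 86 -> NB
Op 10: route key 43: smallest pos >= 43 is 86 -> NB
Final route key 50: smallest pos >= 50 is 86 -> NB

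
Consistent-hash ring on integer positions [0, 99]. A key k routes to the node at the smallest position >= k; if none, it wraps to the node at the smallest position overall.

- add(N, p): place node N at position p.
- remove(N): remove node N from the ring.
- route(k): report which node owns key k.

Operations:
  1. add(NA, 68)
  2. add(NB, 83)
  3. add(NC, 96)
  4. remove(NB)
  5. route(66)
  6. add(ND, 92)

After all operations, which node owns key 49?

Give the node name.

Answer: NA

Derivation:
Op 1: add NA@68 -> ring=[68:NA]
Op 2: add NB@83 -> ring=[68:NA,83:NB]
Op 3: add NC@96 -> ring=[68:NA,83:NB,96:NC]
Op 4: remove NB -> ring=[68:NA,96:NC]
Op 5: route key 66: smallest pos >= 66 is 68 -> NA
Op 6: add ND@92 -> ring=[68:NA,92:ND,96:NC]
Final route key 49: smallest pos >= 49 is 68 -> NA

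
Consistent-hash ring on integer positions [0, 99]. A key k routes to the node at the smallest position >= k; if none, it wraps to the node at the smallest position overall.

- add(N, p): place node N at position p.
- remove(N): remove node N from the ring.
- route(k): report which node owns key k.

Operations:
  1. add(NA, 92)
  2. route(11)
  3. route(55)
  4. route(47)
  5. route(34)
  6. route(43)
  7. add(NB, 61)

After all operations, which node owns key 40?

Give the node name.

Answer: NB

Derivation:
Op 1: add NA@92 -> ring=[92:NA]
Op 2: route key 11: smallest pos >= 11 is 92 -> NA
Op 3: route key 55: smallest pos >= 55 is 92 -> NA
Op 4: route key 47: smallest pos >= 47 is 92 -> NA
Op 5: route key 34: smallest pos >= 34 is 92 -> NA
Op 6: route key 43: smallest pos >= 43 is 92 -> NA
Op 7: add NB@61 -> ring=[61:NB,92:NA]
Final route key 40: smallest pos >= 40 is 61 -> NB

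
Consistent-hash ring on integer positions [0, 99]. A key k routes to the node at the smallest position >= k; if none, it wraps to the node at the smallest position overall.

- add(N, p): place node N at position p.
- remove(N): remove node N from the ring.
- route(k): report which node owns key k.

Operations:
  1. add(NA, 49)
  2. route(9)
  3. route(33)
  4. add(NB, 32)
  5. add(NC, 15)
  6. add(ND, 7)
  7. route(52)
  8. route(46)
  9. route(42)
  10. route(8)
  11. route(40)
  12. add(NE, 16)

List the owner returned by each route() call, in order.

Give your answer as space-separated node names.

Answer: NA NA ND NA NA NC NA

Derivation:
Op 1: add NA@49 -> ring=[49:NA]
Op 2: route key 9: smallest pos >= 9 is 49 -> NA
Op 3: route key 33: smallest pos >= 33 is 49 -> NA
Op 4: add NB@32 -> ring=[32:NB,49:NA]
Op 5: add NC@15 -> ring=[15:NC,32:NB,49:NA]
Op 6: add ND@7 -> ring=[7:ND,15:NC,32:NB,49:NA]
Op 7: route key 52: none >= 52, wrap to smallest pos 7 -> ND
Op 8: route key 46: smallest pos >= 46 is 49 -> NA
Op 9: route key 42: smallest pos >= 42 is 49 -> NA
Op 10: route key 8: smallest pos >= 8 is 15 -> NC
Op 11: route key 40: smallest pos >= 40 is 49 -> NA
Op 12: add NE@16 -> ring=[7:ND,15:NC,16:NE,32:NB,49:NA]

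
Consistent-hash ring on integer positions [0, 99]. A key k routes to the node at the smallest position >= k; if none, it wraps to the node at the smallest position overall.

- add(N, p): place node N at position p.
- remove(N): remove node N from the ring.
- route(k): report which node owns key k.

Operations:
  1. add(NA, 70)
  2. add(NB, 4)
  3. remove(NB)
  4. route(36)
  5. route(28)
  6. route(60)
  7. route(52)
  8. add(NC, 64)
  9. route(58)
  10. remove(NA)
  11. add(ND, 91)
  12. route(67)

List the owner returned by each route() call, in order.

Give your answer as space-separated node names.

Op 1: add NA@70 -> ring=[70:NA]
Op 2: add NB@4 -> ring=[4:NB,70:NA]
Op 3: remove NB -> ring=[70:NA]
Op 4: route key 36: smallest pos >= 36 is 70 -> NA
Op 5: route key 28: smallest pos >= 28 is 70 -> NA
Op 6: route key 60: smallest pos >= 60 is 70 -> NA
Op 7: route key 52: smallest pos >= 52 is 70 -> NA
Op 8: add NC@64 -> ring=[64:NC,70:NA]
Op 9: route key 58: smallest pos >= 58 is 64 -> NC
Op 10: remove NA -> ring=[64:NC]
Op 11: add ND@91 -> ring=[64:NC,91:ND]
Op 12: route key 67: smallest pos >= 67 is 91 -> ND

Answer: NA NA NA NA NC ND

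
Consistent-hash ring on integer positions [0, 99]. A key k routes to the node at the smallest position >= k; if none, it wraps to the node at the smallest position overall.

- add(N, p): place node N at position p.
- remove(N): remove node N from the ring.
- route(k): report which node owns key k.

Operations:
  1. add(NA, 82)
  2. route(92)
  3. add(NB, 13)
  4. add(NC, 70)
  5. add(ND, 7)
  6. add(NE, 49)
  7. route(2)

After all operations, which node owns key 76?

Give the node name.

Op 1: add NA@82 -> ring=[82:NA]
Op 2: route key 92: none >= 92, wrap to smallest pos 82 -> NA
Op 3: add NB@13 -> ring=[13:NB,82:NA]
Op 4: add NC@70 -> ring=[13:NB,70:NC,82:NA]
Op 5: add ND@7 -> ring=[7:ND,13:NB,70:NC,82:NA]
Op 6: add NE@49 -> ring=[7:ND,13:NB,49:NE,70:NC,82:NA]
Op 7: route key 2: smallest pos >= 2 is 7 -> ND
Final route key 76: smallest pos >= 76 is 82 -> NA

Answer: NA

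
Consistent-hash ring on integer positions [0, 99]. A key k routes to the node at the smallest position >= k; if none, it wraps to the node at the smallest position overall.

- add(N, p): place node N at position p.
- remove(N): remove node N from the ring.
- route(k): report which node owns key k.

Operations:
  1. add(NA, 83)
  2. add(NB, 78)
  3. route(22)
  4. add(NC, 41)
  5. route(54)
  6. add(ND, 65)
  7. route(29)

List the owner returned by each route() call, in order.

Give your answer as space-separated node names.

Op 1: add NA@83 -> ring=[83:NA]
Op 2: add NB@78 -> ring=[78:NB,83:NA]
Op 3: route key 22: smallest pos >= 22 is 78 -> NB
Op 4: add NC@41 -> ring=[41:NC,78:NB,83:NA]
Op 5: route key 54: smallest pos >= 54 is 78 -> NB
Op 6: add ND@65 -> ring=[41:NC,65:ND,78:NB,83:NA]
Op 7: route key 29: smallest pos >= 29 is 41 -> NC

Answer: NB NB NC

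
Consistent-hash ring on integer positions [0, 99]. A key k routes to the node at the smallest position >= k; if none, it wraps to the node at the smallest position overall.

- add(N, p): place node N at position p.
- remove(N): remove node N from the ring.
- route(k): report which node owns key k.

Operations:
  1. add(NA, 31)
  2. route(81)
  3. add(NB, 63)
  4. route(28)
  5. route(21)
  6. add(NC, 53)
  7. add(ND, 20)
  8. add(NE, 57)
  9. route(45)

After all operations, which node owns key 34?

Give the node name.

Op 1: add NA@31 -> ring=[31:NA]
Op 2: route key 81: none >= 81, wrap to smallest pos 31 -> NA
Op 3: add NB@63 -> ring=[31:NA,63:NB]
Op 4: route key 28: smallest pos >= 28 is 31 -> NA
Op 5: route key 21: smallest pos >= 21 is 31 -> NA
Op 6: add NC@53 -> ring=[31:NA,53:NC,63:NB]
Op 7: add ND@20 -> ring=[20:ND,31:NA,53:NC,63:NB]
Op 8: add NE@57 -> ring=[20:ND,31:NA,53:NC,57:NE,63:NB]
Op 9: route key 45: smallest pos >= 45 is 53 -> NC
Final route key 34: smallest pos >= 34 is 53 -> NC

Answer: NC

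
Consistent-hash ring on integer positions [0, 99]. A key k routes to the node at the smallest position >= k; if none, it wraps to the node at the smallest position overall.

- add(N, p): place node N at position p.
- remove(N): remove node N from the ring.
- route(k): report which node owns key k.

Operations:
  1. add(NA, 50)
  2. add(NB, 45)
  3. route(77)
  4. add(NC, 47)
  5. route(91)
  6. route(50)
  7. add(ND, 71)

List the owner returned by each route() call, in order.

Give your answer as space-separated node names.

Answer: NB NB NA

Derivation:
Op 1: add NA@50 -> ring=[50:NA]
Op 2: add NB@45 -> ring=[45:NB,50:NA]
Op 3: route key 77: none >= 77, wrap to smallest pos 45 -> NB
Op 4: add NC@47 -> ring=[45:NB,47:NC,50:NA]
Op 5: route key 91: none >= 91, wrap to smallest pos 45 -> NB
Op 6: route key 50: smallest pos >= 50 is 50 -> NA
Op 7: add ND@71 -> ring=[45:NB,47:NC,50:NA,71:ND]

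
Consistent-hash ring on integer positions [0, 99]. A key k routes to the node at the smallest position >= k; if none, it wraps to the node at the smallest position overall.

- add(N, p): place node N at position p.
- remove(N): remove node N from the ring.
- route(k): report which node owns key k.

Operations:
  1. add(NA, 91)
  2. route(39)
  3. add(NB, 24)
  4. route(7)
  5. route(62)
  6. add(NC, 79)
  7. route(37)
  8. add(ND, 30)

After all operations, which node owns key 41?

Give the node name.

Answer: NC

Derivation:
Op 1: add NA@91 -> ring=[91:NA]
Op 2: route key 39: smallest pos >= 39 is 91 -> NA
Op 3: add NB@24 -> ring=[24:NB,91:NA]
Op 4: route key 7: smallest pos >= 7 is 24 -> NB
Op 5: route key 62: smallest pos >= 62 is 91 -> NA
Op 6: add NC@79 -> ring=[24:NB,79:NC,91:NA]
Op 7: route key 37: smallest pos >= 37 is 79 -> NC
Op 8: add ND@30 -> ring=[24:NB,30:ND,79:NC,91:NA]
Final route key 41: smallest pos >= 41 is 79 -> NC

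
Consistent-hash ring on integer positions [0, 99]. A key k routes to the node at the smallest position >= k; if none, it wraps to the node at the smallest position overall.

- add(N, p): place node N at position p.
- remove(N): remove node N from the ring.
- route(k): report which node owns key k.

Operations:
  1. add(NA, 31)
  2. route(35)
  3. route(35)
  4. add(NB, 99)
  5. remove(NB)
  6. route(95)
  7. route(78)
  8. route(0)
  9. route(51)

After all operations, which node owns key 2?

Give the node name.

Answer: NA

Derivation:
Op 1: add NA@31 -> ring=[31:NA]
Op 2: route key 35: none >= 35, wrap to smallest pos 31 -> NA
Op 3: route key 35: none >= 35, wrap to smallest pos 31 -> NA
Op 4: add NB@99 -> ring=[31:NA,99:NB]
Op 5: remove NB -> ring=[31:NA]
Op 6: route key 95: none >= 95, wrap to smallest pos 31 -> NA
Op 7: route key 78: none >= 78, wrap to smallest pos 31 -> NA
Op 8: route key 0: smallest pos >= 0 is 31 -> NA
Op 9: route key 51: none >= 51, wrap to smallest pos 31 -> NA
Final route key 2: smallest pos >= 2 is 31 -> NA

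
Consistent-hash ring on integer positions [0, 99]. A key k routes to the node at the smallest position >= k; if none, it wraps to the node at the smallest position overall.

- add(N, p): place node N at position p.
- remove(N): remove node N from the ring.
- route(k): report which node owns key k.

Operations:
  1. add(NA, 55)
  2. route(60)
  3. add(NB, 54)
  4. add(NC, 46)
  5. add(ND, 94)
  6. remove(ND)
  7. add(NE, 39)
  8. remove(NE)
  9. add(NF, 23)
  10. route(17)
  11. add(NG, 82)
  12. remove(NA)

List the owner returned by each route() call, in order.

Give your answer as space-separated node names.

Op 1: add NA@55 -> ring=[55:NA]
Op 2: route key 60: none >= 60, wrap to smallest pos 55 -> NA
Op 3: add NB@54 -> ring=[54:NB,55:NA]
Op 4: add NC@46 -> ring=[46:NC,54:NB,55:NA]
Op 5: add ND@94 -> ring=[46:NC,54:NB,55:NA,94:ND]
Op 6: remove ND -> ring=[46:NC,54:NB,55:NA]
Op 7: add NE@39 -> ring=[39:NE,46:NC,54:NB,55:NA]
Op 8: remove NE -> ring=[46:NC,54:NB,55:NA]
Op 9: add NF@23 -> ring=[23:NF,46:NC,54:NB,55:NA]
Op 10: route key 17: smallest pos >= 17 is 23 -> NF
Op 11: add NG@82 -> ring=[23:NF,46:NC,54:NB,55:NA,82:NG]
Op 12: remove NA -> ring=[23:NF,46:NC,54:NB,82:NG]

Answer: NA NF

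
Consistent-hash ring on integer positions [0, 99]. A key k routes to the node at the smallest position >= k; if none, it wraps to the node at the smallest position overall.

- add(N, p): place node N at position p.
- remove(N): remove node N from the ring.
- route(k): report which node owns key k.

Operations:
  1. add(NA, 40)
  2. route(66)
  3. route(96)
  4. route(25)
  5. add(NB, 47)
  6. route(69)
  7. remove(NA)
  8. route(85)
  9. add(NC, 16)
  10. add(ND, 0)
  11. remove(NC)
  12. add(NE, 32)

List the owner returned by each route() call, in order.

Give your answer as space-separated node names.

Op 1: add NA@40 -> ring=[40:NA]
Op 2: route key 66: none >= 66, wrap to smallest pos 40 -> NA
Op 3: route key 96: none >= 96, wrap to smallest pos 40 -> NA
Op 4: route key 25: smallest pos >= 25 is 40 -> NA
Op 5: add NB@47 -> ring=[40:NA,47:NB]
Op 6: route key 69: none >= 69, wrap to smallest pos 40 -> NA
Op 7: remove NA -> ring=[47:NB]
Op 8: route key 85: none >= 85, wrap to smallest pos 47 -> NB
Op 9: add NC@16 -> ring=[16:NC,47:NB]
Op 10: add ND@0 -> ring=[0:ND,16:NC,47:NB]
Op 11: remove NC -> ring=[0:ND,47:NB]
Op 12: add NE@32 -> ring=[0:ND,32:NE,47:NB]

Answer: NA NA NA NA NB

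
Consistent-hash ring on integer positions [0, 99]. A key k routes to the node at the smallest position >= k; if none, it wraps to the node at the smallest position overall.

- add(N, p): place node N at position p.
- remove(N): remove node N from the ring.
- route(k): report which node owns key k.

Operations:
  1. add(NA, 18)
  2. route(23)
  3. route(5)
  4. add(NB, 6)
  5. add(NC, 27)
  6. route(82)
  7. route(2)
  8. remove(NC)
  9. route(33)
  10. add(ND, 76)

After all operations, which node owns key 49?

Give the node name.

Op 1: add NA@18 -> ring=[18:NA]
Op 2: route key 23: none >= 23, wrap to smallest pos 18 -> NA
Op 3: route key 5: smallest pos >= 5 is 18 -> NA
Op 4: add NB@6 -> ring=[6:NB,18:NA]
Op 5: add NC@27 -> ring=[6:NB,18:NA,27:NC]
Op 6: route key 82: none >= 82, wrap to smallest pos 6 -> NB
Op 7: route key 2: smallest pos >= 2 is 6 -> NB
Op 8: remove NC -> ring=[6:NB,18:NA]
Op 9: route key 33: none >= 33, wrap to smallest pos 6 -> NB
Op 10: add ND@76 -> ring=[6:NB,18:NA,76:ND]
Final route key 49: smallest pos >= 49 is 76 -> ND

Answer: ND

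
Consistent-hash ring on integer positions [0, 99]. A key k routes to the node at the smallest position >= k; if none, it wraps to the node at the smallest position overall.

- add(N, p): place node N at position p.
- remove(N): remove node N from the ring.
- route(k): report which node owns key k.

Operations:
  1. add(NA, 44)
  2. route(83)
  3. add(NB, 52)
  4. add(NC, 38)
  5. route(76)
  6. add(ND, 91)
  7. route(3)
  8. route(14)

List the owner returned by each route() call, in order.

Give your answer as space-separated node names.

Op 1: add NA@44 -> ring=[44:NA]
Op 2: route key 83: none >= 83, wrap to smallest pos 44 -> NA
Op 3: add NB@52 -> ring=[44:NA,52:NB]
Op 4: add NC@38 -> ring=[38:NC,44:NA,52:NB]
Op 5: route key 76: none >= 76, wrap to smallest pos 38 -> NC
Op 6: add ND@91 -> ring=[38:NC,44:NA,52:NB,91:ND]
Op 7: route key 3: smallest pos >= 3 is 38 -> NC
Op 8: route key 14: smallest pos >= 14 is 38 -> NC

Answer: NA NC NC NC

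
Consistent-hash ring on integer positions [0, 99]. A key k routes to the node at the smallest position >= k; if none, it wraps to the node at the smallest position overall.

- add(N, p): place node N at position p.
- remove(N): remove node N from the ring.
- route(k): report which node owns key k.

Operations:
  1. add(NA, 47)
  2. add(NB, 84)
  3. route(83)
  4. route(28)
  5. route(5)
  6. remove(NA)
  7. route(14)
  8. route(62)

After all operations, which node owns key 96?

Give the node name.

Answer: NB

Derivation:
Op 1: add NA@47 -> ring=[47:NA]
Op 2: add NB@84 -> ring=[47:NA,84:NB]
Op 3: route key 83: smallest pos >= 83 is 84 -> NB
Op 4: route key 28: smallest pos >= 28 is 47 -> NA
Op 5: route key 5: smallest pos >= 5 is 47 -> NA
Op 6: remove NA -> ring=[84:NB]
Op 7: route key 14: smallest pos >= 14 is 84 -> NB
Op 8: route key 62: smallest pos >= 62 is 84 -> NB
Final route key 96: none >= 96, wrap to smallest pos 84 -> NB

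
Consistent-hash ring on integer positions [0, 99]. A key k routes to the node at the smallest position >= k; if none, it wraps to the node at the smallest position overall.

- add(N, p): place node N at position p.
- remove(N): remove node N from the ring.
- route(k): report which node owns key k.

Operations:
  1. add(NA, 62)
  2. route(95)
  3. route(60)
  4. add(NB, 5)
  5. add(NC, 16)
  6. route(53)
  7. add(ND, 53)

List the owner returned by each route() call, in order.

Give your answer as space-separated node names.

Op 1: add NA@62 -> ring=[62:NA]
Op 2: route key 95: none >= 95, wrap to smallest pos 62 -> NA
Op 3: route key 60: smallest pos >= 60 is 62 -> NA
Op 4: add NB@5 -> ring=[5:NB,62:NA]
Op 5: add NC@16 -> ring=[5:NB,16:NC,62:NA]
Op 6: route key 53: smallest pos >= 53 is 62 -> NA
Op 7: add ND@53 -> ring=[5:NB,16:NC,53:ND,62:NA]

Answer: NA NA NA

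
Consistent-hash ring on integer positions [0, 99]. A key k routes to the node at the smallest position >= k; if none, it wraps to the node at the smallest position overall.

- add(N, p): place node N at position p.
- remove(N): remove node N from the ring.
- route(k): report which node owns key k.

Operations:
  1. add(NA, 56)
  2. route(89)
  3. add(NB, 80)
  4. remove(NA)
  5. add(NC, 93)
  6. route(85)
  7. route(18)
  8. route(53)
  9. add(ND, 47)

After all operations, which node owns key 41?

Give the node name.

Op 1: add NA@56 -> ring=[56:NA]
Op 2: route key 89: none >= 89, wrap to smallest pos 56 -> NA
Op 3: add NB@80 -> ring=[56:NA,80:NB]
Op 4: remove NA -> ring=[80:NB]
Op 5: add NC@93 -> ring=[80:NB,93:NC]
Op 6: route key 85: smallest pos >= 85 is 93 -> NC
Op 7: route key 18: smallest pos >= 18 is 80 -> NB
Op 8: route key 53: smallest pos >= 53 is 80 -> NB
Op 9: add ND@47 -> ring=[47:ND,80:NB,93:NC]
Final route key 41: smallest pos >= 41 is 47 -> ND

Answer: ND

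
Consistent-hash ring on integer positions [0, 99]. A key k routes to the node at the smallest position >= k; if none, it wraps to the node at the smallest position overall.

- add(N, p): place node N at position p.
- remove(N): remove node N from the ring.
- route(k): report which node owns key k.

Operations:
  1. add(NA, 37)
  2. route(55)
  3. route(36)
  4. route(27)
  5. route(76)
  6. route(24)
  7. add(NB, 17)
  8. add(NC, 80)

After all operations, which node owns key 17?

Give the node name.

Op 1: add NA@37 -> ring=[37:NA]
Op 2: route key 55: none >= 55, wrap to smallest pos 37 -> NA
Op 3: route key 36: smallest pos >= 36 is 37 -> NA
Op 4: route key 27: smallest pos >= 27 is 37 -> NA
Op 5: route key 76: none >= 76, wrap to smallest pos 37 -> NA
Op 6: route key 24: smallest pos >= 24 is 37 -> NA
Op 7: add NB@17 -> ring=[17:NB,37:NA]
Op 8: add NC@80 -> ring=[17:NB,37:NA,80:NC]
Final route key 17: smallest pos >= 17 is 17 -> NB

Answer: NB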